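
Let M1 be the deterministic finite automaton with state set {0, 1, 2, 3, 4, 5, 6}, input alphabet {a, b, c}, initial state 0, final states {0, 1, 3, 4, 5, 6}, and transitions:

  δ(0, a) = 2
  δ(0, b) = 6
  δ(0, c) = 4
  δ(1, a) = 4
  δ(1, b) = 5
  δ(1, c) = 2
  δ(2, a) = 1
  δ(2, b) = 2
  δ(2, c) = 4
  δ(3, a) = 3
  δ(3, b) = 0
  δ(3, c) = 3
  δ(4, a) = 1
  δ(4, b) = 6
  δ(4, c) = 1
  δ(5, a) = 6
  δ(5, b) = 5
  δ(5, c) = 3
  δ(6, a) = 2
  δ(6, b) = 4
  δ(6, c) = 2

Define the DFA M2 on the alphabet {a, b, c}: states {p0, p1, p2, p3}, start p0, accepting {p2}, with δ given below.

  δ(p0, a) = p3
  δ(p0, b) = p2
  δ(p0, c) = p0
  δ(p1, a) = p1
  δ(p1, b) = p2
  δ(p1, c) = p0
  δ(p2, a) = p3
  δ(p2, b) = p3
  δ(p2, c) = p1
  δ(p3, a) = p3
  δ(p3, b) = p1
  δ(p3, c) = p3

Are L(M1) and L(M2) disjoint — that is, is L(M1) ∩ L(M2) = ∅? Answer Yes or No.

The string b is accepted by both M1 and M2.
Hence L(M1) ∩ L(M2) ≠ ∅.

No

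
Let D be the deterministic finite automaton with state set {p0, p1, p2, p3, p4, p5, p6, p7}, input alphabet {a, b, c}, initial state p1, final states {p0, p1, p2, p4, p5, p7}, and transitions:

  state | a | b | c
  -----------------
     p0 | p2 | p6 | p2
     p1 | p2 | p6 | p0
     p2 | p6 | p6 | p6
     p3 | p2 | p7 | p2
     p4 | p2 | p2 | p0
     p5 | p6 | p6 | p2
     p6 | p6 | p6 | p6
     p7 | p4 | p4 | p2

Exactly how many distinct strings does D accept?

The useful subgraph on states {p0, p1, p2} is acyclic, so L(D) is finite; the longest accepting path visits 3 useful states, giving maximum string length 2.
Counting accepting paths from p1 by length: 1 of length 0, 2 of length 1, 2 of length 2. Total 5.

5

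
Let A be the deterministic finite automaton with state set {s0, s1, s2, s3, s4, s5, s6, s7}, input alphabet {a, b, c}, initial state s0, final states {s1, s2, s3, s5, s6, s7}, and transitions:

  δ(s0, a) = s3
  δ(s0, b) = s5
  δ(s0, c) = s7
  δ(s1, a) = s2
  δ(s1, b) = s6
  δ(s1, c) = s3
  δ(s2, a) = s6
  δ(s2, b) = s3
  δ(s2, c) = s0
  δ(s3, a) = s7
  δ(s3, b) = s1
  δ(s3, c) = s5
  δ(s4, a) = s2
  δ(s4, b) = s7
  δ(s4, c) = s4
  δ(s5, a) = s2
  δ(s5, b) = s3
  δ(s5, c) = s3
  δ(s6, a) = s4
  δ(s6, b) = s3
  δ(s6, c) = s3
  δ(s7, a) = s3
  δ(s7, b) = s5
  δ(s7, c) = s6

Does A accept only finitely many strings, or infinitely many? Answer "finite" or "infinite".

infinite

State s0 is reachable from the start and can reach an accepting state, and it lies on the cycle s0 → s3 → s1 → s2 → s0.
Traversing that cycle any number of times yields accepted strings of unbounded length, so the language is infinite.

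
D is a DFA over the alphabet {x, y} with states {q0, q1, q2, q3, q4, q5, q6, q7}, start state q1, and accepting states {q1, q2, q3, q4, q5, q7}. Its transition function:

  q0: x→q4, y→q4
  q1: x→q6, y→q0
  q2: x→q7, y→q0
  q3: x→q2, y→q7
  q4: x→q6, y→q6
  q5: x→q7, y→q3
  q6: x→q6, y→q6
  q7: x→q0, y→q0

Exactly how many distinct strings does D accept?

3

The useful subgraph on states {q0, q1, q4} is acyclic, so L(D) is finite; the longest accepting path visits 3 useful states, giving maximum string length 2.
Counting accepting paths from q1 by length: 1 of length 0, 2 of length 2. Total 3.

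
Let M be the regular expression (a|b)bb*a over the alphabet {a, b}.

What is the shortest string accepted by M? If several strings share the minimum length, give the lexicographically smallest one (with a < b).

By inspection of the expression, no string of length less than 3 matches, and aba is the lexicographically first match of length 3.

aba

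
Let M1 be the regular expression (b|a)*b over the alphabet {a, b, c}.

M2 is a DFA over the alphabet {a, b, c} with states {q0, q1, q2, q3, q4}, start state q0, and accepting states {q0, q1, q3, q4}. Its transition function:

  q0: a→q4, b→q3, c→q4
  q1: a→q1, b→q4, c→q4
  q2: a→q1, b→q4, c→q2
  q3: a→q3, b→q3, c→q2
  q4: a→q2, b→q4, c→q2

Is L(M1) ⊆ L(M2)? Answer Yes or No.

Converting the expression M1 to a DFA (subset construction, then merging equivalent states) gives the minimal DFA with states {r0, r1, r2}, start state r0, accepting states {r1} and transitions r0: a→r0, b→r1, c→r2; r1: a→r0, b→r1, c→r2; r2: a→r2, b→r2, c→r2.
Exploring the product automaton M1 × M2 from the start pair (r0, q0), following both machines on each input symbol, reaches 10 state pairs: (r0, q0), (r0, q4), (r1, q3), (r2, q4), (r0, q2), (r1, q4), (r2, q2), (r0, q3), (r0, q1), (r2, q1).
M1 accepts in {r1} and M2 accepts in {q0, q1, q3, q4}. The reachable pairs whose M1-component is accepting are (r1, q3), (r1, q4); in each of them the M2-component is accepting too, so the product for L(M1) \ L(M2) (M1-component accepting, M2-component rejecting) has no reachable accepting pair and the difference is empty.
Hence every string in L(M1) is also in L(M2).

Yes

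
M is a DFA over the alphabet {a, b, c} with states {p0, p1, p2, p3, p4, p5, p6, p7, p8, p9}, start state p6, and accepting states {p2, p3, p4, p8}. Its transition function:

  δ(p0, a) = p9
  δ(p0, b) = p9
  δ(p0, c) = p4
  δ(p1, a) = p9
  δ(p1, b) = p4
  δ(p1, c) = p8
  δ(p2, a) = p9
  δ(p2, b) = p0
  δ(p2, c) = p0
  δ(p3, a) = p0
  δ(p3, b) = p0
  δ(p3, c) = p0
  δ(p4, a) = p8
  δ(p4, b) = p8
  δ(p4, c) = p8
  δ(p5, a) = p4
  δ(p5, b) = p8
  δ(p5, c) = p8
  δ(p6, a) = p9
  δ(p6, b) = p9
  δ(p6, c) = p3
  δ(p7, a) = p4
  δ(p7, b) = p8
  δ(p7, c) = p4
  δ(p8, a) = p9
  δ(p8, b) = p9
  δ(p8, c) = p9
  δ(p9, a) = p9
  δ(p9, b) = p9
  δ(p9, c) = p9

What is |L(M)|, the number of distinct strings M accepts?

The useful subgraph on states {p0, p3, p4, p6, p8} is acyclic, so L(M) is finite; the longest accepting path visits 5 useful states, giving maximum string length 4.
Counting accepting paths from p6 by length: 1 of length 1, 3 of length 3, 9 of length 4. Total 13.

13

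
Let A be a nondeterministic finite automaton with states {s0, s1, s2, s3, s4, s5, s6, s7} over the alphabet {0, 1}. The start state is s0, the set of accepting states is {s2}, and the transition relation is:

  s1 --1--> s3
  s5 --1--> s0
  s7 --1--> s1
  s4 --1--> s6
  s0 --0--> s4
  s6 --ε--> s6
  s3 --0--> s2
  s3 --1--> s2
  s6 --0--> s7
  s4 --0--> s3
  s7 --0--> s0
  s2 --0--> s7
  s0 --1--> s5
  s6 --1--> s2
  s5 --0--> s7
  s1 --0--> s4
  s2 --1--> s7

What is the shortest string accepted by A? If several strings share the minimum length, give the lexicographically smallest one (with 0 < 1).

A breadth-first search from s0 reaches an accepting state first via the path s0 → s4 → s3 → s2 on input 000.
No string of length < 3 is accepted (BFS exhausts all shorter strings without reaching an accepting state), and 000 is the lexicographically least accepting string of length 3.

000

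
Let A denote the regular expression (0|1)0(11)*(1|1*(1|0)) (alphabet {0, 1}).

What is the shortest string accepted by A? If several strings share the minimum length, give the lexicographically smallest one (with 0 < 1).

000

By inspection of the expression, no string of length less than 3 matches, and 000 is the lexicographically first match of length 3.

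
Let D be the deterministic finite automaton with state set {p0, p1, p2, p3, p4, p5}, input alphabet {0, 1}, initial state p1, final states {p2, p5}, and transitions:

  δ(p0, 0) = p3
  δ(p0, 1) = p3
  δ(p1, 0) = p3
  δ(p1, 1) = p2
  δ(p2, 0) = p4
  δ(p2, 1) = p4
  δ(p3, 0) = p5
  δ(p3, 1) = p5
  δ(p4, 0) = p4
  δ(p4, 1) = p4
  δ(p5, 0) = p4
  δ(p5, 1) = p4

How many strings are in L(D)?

The useful subgraph on states {p1, p2, p3, p5} is acyclic, so L(D) is finite; the longest accepting path visits 3 useful states, giving maximum string length 2.
Counting accepting paths from p1 by length: 1 of length 1, 2 of length 2. Total 3.

3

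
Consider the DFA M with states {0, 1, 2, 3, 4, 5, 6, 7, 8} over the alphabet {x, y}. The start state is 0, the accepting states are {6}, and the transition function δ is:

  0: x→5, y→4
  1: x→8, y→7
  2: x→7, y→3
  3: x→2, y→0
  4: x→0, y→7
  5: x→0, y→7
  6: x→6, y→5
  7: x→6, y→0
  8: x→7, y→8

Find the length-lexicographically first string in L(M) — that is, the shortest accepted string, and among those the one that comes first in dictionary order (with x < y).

xyx

A breadth-first search from 0 reaches an accepting state first via the path 0 → 5 → 7 → 6 on input xyx.
No string of length < 3 is accepted (BFS exhausts all shorter strings without reaching an accepting state), and xyx is the lexicographically least accepting string of length 3.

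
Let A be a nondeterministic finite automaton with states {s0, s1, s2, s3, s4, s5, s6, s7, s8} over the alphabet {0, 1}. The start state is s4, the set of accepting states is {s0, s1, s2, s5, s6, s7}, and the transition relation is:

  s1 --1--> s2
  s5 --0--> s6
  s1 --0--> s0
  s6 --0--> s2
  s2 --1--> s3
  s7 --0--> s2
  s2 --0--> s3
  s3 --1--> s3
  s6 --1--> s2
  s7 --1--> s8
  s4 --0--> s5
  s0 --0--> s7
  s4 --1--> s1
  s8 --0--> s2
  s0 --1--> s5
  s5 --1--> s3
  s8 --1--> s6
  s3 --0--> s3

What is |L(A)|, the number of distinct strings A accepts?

17

The useful subgraph on states {s0, s1, s2, s4, s5, s6, s7, s8} is acyclic, so L(A) is finite; the longest accepting path visits 7 useful states, giving maximum string length 6.
Counting accepting paths from s4 by length: 2 of length 1, 3 of length 2, 4 of length 3, 2 of length 4, 4 of length 5, 2 of length 6. Total 17.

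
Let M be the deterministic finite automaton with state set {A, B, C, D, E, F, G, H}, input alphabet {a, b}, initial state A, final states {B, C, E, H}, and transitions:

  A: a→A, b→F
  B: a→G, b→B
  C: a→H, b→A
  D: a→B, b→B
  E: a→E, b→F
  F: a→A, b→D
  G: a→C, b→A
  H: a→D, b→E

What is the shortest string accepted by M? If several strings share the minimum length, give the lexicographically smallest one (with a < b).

A breadth-first search from A reaches an accepting state first via the path A → F → D → B on input bba.
No string of length < 3 is accepted (BFS exhausts all shorter strings without reaching an accepting state), and bba is the lexicographically least accepting string of length 3.

bba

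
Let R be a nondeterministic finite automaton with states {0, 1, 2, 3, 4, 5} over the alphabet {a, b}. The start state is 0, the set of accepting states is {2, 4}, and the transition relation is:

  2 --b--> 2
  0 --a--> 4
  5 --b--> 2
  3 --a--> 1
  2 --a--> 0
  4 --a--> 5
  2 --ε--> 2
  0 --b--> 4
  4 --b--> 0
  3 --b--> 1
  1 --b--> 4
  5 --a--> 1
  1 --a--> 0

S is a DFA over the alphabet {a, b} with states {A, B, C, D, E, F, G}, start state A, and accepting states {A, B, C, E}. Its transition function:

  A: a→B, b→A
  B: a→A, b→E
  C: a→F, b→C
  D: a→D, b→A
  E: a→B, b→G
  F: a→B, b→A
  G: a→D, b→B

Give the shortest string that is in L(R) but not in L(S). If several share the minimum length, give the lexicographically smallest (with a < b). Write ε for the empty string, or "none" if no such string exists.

abb

The string abb is accepted by R but not by S.
No shorter string lies in the difference, and abb is the lexicographically first length-3 string in L(R) \ L(S).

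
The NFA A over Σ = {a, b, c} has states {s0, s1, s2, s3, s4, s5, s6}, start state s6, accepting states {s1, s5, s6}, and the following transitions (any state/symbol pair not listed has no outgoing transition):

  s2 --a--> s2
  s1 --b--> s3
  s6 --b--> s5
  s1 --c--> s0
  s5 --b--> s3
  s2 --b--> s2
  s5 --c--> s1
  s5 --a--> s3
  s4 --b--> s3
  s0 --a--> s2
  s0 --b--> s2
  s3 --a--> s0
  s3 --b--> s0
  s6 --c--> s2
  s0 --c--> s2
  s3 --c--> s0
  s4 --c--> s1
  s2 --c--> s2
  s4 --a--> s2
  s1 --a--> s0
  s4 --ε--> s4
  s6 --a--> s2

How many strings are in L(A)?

The useful subgraph on states {s1, s5, s6} is acyclic, so L(A) is finite; the longest accepting path visits 3 useful states, giving maximum string length 2.
Counting accepting paths from s6 by length: 1 of length 0, 1 of length 1, 1 of length 2. Total 3.

3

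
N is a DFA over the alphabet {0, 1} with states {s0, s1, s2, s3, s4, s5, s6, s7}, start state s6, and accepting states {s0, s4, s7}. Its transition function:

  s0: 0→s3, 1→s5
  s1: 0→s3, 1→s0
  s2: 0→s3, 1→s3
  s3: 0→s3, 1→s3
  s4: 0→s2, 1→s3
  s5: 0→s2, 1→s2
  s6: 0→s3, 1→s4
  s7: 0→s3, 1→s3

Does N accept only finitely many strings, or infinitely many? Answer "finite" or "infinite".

finite

The useful states (reachable from s6 and able to reach an accepting state) are {s4, s6}.
Restricted to these states the transition graph has no cycle, so every accepting path has bounded length and L is finite.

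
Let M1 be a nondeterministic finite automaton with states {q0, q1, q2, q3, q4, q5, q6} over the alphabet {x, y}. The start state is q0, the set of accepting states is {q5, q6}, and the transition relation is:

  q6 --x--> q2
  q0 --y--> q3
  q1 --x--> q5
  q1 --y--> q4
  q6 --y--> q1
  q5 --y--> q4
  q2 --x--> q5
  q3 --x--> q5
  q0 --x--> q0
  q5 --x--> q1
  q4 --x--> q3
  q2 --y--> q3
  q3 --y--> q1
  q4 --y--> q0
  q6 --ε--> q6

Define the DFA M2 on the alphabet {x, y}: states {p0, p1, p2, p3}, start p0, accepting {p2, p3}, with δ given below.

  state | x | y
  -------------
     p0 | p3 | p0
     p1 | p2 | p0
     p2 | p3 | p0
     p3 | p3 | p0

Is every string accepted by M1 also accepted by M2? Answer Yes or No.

Yes

Exploring the product automaton M1 × M2 from the start pair (q0, p0), following both machines on each input symbol, reaches 8 state pairs: (q0, p0), (q0, p3), (q3, p0), (q5, p3), (q1, p0), (q1, p3), (q4, p0), (q3, p3).
M1 accepts in {q5, q6} and M2 accepts in {p2, p3}. The reachable pairs whose M1-component is accepting are (q5, p3); in each of them the M2-component is accepting too, so the product for L(M1) \ L(M2) (M1-component accepting, M2-component rejecting) has no reachable accepting pair and the difference is empty.
Hence every string in L(M1) is also in L(M2).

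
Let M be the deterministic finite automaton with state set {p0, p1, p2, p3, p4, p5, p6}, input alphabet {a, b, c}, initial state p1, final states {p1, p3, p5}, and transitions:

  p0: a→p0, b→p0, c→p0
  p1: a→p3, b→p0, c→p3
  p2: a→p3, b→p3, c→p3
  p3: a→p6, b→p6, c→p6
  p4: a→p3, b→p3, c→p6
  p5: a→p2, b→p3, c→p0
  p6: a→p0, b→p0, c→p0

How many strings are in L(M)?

3

The useful subgraph on states {p1, p3} is acyclic, so L(M) is finite; the longest accepting path visits 2 useful states, giving maximum string length 1.
Counting accepting paths from p1 by length: 1 of length 0, 2 of length 1. Total 3.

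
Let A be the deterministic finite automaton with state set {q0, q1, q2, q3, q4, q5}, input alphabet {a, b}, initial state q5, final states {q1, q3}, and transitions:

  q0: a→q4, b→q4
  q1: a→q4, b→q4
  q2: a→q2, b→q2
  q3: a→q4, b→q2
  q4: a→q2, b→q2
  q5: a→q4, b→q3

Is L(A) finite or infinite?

finite

The useful states (reachable from q5 and able to reach an accepting state) are {q3, q5}.
Restricted to these states the transition graph has no cycle, so every accepting path has bounded length and L is finite.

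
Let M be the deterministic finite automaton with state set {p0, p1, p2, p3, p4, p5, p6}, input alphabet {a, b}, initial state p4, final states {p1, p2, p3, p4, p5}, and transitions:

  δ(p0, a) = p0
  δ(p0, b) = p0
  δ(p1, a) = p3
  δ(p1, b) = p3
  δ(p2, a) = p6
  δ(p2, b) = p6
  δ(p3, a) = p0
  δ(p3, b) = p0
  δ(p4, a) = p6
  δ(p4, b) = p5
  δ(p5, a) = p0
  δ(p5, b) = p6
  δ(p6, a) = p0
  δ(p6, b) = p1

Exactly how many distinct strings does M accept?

8

The useful subgraph on states {p1, p3, p4, p5, p6} is acyclic, so L(M) is finite; the longest accepting path visits 5 useful states, giving maximum string length 4.
Counting accepting paths from p4 by length: 1 of length 0, 1 of length 1, 1 of length 2, 3 of length 3, 2 of length 4. Total 8.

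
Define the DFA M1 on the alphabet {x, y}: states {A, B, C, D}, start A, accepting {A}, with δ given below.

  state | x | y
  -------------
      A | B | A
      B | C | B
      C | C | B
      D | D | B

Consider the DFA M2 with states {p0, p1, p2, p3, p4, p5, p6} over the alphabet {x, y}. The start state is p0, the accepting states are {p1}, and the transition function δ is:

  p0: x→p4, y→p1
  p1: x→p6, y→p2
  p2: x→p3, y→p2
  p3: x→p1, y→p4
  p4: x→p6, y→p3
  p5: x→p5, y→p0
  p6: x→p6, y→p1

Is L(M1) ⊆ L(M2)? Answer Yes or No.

The empty string ε is in L(M1) but not in L(M2).
So L(M1) ⊄ L(M2).

No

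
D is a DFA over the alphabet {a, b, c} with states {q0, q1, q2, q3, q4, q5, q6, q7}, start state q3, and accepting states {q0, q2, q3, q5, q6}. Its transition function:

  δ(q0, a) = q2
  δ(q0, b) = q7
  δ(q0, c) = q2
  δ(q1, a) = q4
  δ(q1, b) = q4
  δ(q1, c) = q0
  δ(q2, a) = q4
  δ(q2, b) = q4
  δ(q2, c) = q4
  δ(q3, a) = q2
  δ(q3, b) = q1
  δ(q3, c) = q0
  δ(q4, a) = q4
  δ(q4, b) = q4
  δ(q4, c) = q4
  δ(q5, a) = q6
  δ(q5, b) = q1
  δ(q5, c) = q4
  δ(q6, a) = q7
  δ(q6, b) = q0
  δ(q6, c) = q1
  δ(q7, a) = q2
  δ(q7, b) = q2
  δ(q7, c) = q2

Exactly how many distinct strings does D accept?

The useful subgraph on states {q0, q1, q2, q3, q7} is acyclic, so L(D) is finite; the longest accepting path visits 5 useful states, giving maximum string length 4.
Counting accepting paths from q3 by length: 1 of length 0, 2 of length 1, 3 of length 2, 5 of length 3, 3 of length 4. Total 14.

14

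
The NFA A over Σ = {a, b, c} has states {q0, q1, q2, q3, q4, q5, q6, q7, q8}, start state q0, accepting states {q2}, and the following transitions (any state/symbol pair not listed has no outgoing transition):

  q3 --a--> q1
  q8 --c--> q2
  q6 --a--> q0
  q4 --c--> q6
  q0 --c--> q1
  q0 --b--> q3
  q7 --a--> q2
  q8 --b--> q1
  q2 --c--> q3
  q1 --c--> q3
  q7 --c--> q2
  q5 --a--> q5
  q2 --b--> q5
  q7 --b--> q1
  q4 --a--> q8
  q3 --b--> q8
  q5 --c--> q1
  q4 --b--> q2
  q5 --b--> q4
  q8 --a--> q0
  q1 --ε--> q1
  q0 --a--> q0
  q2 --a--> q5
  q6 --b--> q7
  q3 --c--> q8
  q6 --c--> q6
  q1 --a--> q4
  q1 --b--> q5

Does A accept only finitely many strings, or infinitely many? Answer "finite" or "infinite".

State q0 is reachable from the start and can reach an accepting state, and it lies on the cycle q0 → q0.
Traversing that cycle any number of times yields accepted strings of unbounded length, so the language is infinite.

infinite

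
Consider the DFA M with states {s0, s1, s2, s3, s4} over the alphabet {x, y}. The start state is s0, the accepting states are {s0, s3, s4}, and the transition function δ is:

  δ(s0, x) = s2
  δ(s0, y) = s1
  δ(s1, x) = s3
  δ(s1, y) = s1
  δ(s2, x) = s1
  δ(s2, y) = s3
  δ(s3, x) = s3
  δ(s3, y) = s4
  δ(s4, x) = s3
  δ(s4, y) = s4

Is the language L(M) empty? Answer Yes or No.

No

The empty string ε is accepted: the run s0 ends in the accepting state s0.
Since at least one string is accepted, L(M) is not empty.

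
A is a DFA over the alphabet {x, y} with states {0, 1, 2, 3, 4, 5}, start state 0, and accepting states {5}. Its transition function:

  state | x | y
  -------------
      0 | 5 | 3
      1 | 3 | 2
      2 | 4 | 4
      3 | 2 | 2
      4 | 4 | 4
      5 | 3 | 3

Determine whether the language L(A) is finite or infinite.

finite

The useful states (reachable from 0 and able to reach an accepting state) are {0, 5}.
Restricted to these states the transition graph has no cycle, so every accepting path has bounded length and L is finite.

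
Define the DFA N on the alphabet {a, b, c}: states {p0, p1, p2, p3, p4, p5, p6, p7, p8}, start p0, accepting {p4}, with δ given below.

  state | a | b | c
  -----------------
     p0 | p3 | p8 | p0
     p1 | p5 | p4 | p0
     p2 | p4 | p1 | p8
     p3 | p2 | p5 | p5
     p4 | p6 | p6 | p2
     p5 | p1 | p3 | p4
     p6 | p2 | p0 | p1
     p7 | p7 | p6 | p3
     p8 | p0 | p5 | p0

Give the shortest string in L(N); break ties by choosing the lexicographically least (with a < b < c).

A breadth-first search from p0 reaches an accepting state first via the path p0 → p3 → p2 → p4 on input aaa.
No string of length < 3 is accepted (BFS exhausts all shorter strings without reaching an accepting state), and aaa is the lexicographically least accepting string of length 3.

aaa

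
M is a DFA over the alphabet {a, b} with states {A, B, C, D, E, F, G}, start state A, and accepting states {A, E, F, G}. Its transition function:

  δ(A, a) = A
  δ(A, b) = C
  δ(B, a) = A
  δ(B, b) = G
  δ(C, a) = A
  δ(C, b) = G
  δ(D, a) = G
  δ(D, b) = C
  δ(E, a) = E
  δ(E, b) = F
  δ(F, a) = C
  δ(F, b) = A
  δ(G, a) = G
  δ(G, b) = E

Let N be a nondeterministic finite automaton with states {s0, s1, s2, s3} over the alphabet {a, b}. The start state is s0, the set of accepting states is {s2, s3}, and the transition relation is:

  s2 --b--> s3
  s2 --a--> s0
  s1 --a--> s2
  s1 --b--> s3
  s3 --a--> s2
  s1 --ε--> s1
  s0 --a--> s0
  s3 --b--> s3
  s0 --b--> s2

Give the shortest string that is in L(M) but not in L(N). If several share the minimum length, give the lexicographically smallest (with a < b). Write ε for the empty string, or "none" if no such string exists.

The empty string ε is accepted by M but not by N.
Since ε is the unique shortest string, it is the required witness.

ε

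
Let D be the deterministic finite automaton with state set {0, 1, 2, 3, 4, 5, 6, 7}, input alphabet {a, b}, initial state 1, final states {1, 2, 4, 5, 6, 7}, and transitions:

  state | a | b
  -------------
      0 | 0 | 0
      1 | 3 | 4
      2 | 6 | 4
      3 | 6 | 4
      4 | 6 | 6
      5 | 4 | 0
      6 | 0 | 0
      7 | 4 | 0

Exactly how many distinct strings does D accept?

8

The useful subgraph on states {1, 3, 4, 6} is acyclic, so L(D) is finite; the longest accepting path visits 4 useful states, giving maximum string length 3.
Counting accepting paths from 1 by length: 1 of length 0, 1 of length 1, 4 of length 2, 2 of length 3. Total 8.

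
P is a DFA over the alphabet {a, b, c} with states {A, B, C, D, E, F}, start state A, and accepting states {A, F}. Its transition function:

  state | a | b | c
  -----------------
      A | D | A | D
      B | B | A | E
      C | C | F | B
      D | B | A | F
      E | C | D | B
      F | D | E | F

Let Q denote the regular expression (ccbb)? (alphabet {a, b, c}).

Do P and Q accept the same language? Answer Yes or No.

No

The string b is accepted by P but rejected by Q.
So L(P) ≠ L(Q).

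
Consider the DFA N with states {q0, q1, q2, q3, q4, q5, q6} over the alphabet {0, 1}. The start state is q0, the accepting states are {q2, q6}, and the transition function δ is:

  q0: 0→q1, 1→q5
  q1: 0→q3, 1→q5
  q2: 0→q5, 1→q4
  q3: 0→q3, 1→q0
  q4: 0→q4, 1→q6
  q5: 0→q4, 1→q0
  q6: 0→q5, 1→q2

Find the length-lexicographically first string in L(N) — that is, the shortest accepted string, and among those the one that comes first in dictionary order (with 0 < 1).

101

A breadth-first search from q0 reaches an accepting state first via the path q0 → q5 → q4 → q6 on input 101.
No string of length < 3 is accepted (BFS exhausts all shorter strings without reaching an accepting state), and 101 is the lexicographically least accepting string of length 3.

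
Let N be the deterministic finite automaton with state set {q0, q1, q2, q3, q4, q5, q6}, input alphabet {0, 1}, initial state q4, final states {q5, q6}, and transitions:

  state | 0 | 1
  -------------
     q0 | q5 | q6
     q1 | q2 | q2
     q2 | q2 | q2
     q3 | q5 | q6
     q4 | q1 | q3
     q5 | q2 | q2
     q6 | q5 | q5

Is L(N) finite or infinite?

The useful states (reachable from q4 and able to reach an accepting state) are {q3, q4, q5, q6}.
Restricted to these states the transition graph has no cycle, so every accepting path has bounded length and L is finite.

finite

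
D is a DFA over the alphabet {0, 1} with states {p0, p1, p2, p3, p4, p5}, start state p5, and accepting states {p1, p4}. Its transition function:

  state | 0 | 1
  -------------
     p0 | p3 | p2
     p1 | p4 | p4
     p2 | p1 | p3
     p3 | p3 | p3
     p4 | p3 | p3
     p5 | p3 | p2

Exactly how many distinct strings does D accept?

3

The useful subgraph on states {p1, p2, p4, p5} is acyclic, so L(D) is finite; the longest accepting path visits 4 useful states, giving maximum string length 3.
Counting accepting paths from p5 by length: 1 of length 2, 2 of length 3. Total 3.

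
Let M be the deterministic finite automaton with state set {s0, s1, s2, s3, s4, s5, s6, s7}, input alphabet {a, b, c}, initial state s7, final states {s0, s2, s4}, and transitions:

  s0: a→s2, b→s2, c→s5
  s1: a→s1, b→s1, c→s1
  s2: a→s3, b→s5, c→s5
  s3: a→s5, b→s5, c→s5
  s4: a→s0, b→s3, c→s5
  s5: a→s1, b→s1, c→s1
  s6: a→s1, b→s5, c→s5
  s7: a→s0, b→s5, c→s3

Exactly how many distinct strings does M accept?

The useful subgraph on states {s0, s2, s7} is acyclic, so L(M) is finite; the longest accepting path visits 3 useful states, giving maximum string length 2.
Counting accepting paths from s7 by length: 1 of length 1, 2 of length 2. Total 3.

3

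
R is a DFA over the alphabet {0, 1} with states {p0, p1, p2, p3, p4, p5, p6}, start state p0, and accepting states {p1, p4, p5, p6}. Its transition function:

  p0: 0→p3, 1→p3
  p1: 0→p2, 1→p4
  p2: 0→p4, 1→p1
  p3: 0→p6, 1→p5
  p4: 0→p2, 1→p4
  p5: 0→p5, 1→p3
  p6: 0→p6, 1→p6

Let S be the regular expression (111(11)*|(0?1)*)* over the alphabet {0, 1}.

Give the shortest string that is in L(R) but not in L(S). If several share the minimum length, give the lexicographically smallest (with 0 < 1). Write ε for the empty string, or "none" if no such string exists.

The string 00 is accepted by R but not by S.
No shorter string lies in the difference, and 00 is the lexicographically first length-2 string in L(R) \ L(S).

00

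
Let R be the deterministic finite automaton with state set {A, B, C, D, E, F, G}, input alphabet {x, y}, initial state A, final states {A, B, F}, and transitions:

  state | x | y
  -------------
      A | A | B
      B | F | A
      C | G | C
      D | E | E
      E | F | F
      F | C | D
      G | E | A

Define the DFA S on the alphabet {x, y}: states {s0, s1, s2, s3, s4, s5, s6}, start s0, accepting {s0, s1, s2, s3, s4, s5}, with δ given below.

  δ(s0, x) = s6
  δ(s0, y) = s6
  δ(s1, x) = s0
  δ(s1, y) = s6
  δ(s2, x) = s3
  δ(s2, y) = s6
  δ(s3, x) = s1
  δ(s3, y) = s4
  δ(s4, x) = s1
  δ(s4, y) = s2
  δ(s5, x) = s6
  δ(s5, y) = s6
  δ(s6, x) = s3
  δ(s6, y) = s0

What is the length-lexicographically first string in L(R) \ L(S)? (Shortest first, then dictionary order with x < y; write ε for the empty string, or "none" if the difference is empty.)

x

The string x is accepted by R but not by S.
No shorter string lies in the difference, and x is the lexicographically first length-1 string in L(R) \ L(S).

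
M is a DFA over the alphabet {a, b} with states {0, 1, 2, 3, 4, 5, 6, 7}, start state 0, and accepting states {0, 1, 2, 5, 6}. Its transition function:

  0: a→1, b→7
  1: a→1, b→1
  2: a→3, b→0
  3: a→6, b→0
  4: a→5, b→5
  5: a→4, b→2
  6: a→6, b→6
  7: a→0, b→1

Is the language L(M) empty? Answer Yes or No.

The empty string ε is accepted: the run 0 ends in the accepting state 0.
Since at least one string is accepted, L(M) is not empty.

No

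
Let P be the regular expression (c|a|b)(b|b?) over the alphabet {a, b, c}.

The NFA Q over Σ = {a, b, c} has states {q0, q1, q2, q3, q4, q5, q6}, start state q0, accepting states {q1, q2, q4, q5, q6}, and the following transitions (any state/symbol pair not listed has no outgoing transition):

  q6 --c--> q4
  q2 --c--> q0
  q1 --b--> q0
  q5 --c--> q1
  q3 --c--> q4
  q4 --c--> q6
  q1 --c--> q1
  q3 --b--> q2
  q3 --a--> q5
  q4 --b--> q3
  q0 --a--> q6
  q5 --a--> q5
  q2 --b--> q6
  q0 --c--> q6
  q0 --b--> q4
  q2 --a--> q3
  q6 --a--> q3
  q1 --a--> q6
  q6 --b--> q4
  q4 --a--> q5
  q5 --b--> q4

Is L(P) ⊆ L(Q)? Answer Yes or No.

No

The string bb is in L(P) but not in L(Q).
So L(P) ⊄ L(Q).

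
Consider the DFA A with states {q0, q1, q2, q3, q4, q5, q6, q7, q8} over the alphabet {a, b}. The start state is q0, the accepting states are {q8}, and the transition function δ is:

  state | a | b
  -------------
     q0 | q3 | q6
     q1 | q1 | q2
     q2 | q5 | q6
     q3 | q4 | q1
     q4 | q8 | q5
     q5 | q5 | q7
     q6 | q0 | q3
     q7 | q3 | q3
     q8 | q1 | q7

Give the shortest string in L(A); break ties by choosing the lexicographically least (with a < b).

aaa

A breadth-first search from q0 reaches an accepting state first via the path q0 → q3 → q4 → q8 on input aaa.
No string of length < 3 is accepted (BFS exhausts all shorter strings without reaching an accepting state), and aaa is the lexicographically least accepting string of length 3.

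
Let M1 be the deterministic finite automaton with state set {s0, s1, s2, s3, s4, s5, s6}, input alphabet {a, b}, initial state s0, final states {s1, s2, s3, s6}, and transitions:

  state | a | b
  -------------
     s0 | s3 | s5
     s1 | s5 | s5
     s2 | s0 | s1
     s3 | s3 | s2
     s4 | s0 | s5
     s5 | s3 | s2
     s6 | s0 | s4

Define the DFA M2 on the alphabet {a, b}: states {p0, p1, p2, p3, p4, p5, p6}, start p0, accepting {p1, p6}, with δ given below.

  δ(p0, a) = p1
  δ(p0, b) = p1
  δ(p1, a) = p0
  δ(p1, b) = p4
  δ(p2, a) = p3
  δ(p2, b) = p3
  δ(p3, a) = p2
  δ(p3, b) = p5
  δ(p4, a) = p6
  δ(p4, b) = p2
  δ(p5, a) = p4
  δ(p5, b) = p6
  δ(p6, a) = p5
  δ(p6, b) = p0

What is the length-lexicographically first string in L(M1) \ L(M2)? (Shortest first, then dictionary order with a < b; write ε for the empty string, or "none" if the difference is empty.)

aa

The string aa is accepted by M1 but not by M2.
No shorter string lies in the difference, and aa is the lexicographically first length-2 string in L(M1) \ L(M2).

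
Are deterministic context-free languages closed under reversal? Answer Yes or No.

No

L = {c bⁿaⁿ : n≥0} ∪ {d b²ⁿaⁿ : n≥0} is a DCFL: the first symbol tells a deterministic PDA whether to pop one or two b's per a. Its reversal Lᴿ = {aⁿbⁿ c : n≥0} ∪ {aⁿb²ⁿ d : n≥0} is not. DCFLs are closed under right quotient by regular languages, and Lᴿ/{c, d} = {aⁿbⁿ : n≥0} ∪ {aⁿb²ⁿ : n≥0} — the standard context-free language accepted by no deterministic PDA (intuitively the machine would have to commit to a b-to-a ratio before the distinguishing marker arrives; formally, a DPDA for it would have a single run on aⁿb²ⁿ, accepting after the prefix aⁿbⁿ and accepting again after n more b's; an ordinary PDA that simulates it on a's and b's and, at any moment when it is accepting, may switch to reading only a fresh letter e while feeding each e to the simulation as a b, would accept aⁱbʲeᵏ (k≥1) exactly when both aⁱbʲ and aⁱbʲ⁺ᵏ are in the language, i.e. its language intersected with the regular set a*b*e⁺ would be exactly {aⁿbⁿeⁿ : n≥1} — impossible, since context-free languages are closed under intersection with regular sets and {aⁿbⁿeⁿ} is not context-free). So Lᴿ cannot be a DCFL.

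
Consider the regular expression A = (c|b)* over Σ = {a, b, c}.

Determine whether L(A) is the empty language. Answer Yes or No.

No

The empty string ε matches the expression, so it belongs to L(A).
Since L(A) contains at least one string, it is not empty.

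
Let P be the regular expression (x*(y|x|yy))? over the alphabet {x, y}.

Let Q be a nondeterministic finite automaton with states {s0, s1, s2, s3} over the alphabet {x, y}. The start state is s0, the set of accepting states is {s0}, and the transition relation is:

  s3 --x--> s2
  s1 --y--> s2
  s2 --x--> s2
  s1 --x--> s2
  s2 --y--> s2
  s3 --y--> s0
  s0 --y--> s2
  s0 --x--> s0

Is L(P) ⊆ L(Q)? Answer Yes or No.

The string y is in L(P) but not in L(Q).
So L(P) ⊄ L(Q).

No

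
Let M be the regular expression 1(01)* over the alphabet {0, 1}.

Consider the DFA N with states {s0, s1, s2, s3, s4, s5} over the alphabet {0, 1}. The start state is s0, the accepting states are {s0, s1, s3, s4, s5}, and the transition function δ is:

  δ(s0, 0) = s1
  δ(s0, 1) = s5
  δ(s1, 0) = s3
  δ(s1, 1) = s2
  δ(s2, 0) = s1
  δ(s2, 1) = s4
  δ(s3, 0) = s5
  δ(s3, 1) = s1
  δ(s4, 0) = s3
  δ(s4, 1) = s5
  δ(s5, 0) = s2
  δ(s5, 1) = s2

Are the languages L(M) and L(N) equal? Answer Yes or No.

The empty string ε is accepted by N but rejected by M.
So L(M) ≠ L(N).

No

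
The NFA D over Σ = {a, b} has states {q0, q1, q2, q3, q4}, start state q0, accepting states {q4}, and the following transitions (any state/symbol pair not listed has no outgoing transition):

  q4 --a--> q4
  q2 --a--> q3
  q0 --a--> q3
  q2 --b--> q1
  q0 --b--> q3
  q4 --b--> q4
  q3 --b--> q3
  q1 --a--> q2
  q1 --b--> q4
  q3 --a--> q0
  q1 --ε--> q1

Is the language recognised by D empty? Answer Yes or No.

Yes

The states reachable from the start state are {q0, q3}.
None of the accepting states {q4} is reachable, so no string is accepted and L(D) = ∅.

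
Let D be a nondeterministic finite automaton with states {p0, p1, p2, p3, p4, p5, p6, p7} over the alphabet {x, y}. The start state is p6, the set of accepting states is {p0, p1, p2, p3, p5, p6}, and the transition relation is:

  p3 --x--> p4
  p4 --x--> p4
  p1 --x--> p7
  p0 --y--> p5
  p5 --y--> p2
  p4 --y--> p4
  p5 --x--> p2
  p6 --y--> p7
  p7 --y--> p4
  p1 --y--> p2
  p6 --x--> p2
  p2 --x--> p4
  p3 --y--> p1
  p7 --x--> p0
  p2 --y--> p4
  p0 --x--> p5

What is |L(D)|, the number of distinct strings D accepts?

The useful subgraph on states {p0, p2, p5, p6, p7} is acyclic, so L(D) is finite; the longest accepting path visits 5 useful states, giving maximum string length 4.
Counting accepting paths from p6 by length: 1 of length 0, 1 of length 1, 1 of length 2, 2 of length 3, 4 of length 4. Total 9.

9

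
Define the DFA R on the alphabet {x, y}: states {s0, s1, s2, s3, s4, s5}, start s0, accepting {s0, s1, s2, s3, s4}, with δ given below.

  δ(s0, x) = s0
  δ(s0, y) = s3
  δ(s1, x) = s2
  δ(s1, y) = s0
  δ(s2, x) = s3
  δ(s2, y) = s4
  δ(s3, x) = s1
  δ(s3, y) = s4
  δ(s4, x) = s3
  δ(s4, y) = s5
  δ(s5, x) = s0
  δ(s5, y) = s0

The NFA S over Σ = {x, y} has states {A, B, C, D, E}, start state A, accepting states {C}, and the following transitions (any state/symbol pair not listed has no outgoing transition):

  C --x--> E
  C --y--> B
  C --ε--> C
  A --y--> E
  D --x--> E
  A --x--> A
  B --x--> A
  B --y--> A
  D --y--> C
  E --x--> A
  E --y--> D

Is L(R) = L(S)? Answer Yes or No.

The empty string ε is accepted by R but rejected by S.
So L(R) ≠ L(S).

No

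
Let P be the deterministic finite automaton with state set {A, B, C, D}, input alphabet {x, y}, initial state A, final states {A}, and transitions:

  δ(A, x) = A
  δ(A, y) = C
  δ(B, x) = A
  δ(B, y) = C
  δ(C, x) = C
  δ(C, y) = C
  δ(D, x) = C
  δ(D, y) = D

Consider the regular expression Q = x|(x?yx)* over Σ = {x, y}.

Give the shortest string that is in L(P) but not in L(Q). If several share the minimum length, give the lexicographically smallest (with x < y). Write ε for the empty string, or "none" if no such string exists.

The string xx is accepted by P but not by Q.
No shorter string lies in the difference, and xx is the lexicographically first length-2 string in L(P) \ L(Q).

xx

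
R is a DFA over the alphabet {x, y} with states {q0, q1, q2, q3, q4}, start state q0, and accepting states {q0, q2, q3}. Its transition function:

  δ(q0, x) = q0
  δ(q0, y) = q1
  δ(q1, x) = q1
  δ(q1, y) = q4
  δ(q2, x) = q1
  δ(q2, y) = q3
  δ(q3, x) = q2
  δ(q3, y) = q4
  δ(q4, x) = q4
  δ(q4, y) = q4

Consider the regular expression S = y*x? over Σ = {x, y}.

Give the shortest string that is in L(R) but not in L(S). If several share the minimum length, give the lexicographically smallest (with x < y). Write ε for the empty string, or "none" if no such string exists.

The string xx is accepted by R but not by S.
No shorter string lies in the difference, and xx is the lexicographically first length-2 string in L(R) \ L(S).

xx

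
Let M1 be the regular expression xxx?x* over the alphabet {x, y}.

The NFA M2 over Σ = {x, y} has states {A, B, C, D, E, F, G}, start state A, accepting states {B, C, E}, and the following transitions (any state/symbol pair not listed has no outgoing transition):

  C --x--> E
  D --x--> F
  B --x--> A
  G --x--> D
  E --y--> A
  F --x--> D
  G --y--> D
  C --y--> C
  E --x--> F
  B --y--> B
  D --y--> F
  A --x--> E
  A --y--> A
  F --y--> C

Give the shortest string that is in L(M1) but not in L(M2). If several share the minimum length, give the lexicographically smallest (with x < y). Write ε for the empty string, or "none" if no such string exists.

xx

The string xx is accepted by M1 but not by M2.
No shorter string lies in the difference, and xx is the lexicographically first length-2 string in L(M1) \ L(M2).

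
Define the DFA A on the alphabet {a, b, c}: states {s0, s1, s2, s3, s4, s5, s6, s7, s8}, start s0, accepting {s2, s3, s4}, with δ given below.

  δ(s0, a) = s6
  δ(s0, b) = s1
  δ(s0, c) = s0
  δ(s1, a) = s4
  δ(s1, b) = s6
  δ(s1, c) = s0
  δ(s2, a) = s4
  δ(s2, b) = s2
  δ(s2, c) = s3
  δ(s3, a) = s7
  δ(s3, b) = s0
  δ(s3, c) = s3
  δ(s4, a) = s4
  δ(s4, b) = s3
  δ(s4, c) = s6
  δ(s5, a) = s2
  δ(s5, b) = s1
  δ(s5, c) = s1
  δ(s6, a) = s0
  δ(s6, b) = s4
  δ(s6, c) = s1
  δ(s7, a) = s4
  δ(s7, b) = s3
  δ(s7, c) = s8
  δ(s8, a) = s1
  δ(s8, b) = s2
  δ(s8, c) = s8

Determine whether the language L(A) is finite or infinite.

infinite

State s0 is reachable from the start and can reach an accepting state, and it lies on the cycle s0 → s0.
Traversing that cycle any number of times yields accepted strings of unbounded length, so the language is infinite.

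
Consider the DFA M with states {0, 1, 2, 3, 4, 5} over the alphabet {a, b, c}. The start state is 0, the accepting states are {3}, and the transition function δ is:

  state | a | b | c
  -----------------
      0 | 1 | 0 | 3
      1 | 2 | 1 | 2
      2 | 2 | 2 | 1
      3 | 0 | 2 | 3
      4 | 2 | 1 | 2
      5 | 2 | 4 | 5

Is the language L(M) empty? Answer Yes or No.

The string c is accepted: the run 0 → 3 ends in the accepting state 3.
Since at least one string is accepted, L(M) is not empty.

No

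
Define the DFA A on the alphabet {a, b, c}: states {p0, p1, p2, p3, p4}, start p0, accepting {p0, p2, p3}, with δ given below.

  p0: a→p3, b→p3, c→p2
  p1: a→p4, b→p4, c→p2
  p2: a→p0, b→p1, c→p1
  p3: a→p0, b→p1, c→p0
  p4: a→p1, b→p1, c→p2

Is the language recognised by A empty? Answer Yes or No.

The empty string ε is accepted: the run p0 ends in the accepting state p0.
Since at least one string is accepted, L(A) is not empty.

No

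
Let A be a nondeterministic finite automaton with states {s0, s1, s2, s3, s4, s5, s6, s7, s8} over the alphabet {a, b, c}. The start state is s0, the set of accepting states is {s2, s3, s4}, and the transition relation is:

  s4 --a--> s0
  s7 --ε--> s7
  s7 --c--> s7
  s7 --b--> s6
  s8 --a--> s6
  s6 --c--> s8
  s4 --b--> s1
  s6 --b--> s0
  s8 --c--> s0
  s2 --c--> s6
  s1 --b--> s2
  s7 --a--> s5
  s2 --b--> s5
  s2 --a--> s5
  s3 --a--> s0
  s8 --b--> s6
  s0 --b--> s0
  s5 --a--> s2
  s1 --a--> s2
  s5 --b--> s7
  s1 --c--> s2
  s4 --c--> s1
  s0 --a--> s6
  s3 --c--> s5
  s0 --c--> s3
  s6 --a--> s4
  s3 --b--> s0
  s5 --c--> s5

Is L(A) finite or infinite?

infinite

State s0 is reachable from the start and can reach an accepting state, and it lies on the cycle s0 → s0.
Traversing that cycle any number of times yields accepted strings of unbounded length, so the language is infinite.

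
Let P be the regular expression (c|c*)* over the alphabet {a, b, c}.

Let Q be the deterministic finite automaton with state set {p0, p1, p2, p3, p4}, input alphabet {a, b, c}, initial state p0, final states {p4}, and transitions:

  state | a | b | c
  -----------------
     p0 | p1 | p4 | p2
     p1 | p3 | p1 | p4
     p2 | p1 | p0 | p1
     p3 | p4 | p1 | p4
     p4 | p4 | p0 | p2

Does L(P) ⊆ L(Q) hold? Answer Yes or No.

No

The empty string ε is in L(P) but not in L(Q).
So L(P) ⊄ L(Q).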